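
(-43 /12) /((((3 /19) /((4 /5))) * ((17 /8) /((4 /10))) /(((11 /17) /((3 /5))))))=-143792 /39015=-3.69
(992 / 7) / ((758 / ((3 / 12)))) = 124 / 2653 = 0.05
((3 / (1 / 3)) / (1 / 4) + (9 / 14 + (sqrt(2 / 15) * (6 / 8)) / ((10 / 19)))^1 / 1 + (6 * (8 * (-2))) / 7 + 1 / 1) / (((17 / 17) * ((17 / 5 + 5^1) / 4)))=19 * sqrt(30) / 420 + 1675 / 147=11.64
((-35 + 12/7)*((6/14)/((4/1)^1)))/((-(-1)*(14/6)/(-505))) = 1058985/1372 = 771.85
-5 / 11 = -0.45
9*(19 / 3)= 57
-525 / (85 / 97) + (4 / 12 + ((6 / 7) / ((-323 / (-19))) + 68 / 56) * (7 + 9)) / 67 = -2046136 / 3417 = -598.81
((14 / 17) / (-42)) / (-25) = 1 / 1275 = 0.00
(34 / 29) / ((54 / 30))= 170 / 261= 0.65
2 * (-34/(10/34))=-1156/5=-231.20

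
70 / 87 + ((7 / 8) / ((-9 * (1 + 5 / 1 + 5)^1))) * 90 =35 / 3828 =0.01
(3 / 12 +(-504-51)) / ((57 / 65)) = -144235 / 228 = -632.61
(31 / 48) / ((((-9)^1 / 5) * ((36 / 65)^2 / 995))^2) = 13696237887109375 / 6530347008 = 2097321.61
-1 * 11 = -11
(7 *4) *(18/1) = 504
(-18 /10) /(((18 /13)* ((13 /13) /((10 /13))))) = -1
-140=-140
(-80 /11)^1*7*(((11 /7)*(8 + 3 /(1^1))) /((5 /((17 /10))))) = -1496 /5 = -299.20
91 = 91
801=801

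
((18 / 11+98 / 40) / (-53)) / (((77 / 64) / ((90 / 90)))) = -14384 / 224455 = -0.06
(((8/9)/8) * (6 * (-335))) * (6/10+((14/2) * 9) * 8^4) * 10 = -576308540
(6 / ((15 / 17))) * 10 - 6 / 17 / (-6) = 1157 / 17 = 68.06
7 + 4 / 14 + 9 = 114 / 7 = 16.29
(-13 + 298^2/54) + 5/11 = 484696/297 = 1631.97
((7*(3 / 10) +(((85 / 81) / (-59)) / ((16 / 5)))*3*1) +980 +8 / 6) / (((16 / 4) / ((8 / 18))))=125326619 / 1146960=109.27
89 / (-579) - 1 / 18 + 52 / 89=0.38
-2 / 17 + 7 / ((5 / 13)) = 18.08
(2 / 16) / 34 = 1 / 272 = 0.00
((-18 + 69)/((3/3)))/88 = 51/88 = 0.58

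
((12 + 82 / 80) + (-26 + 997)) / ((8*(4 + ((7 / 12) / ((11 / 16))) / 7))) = 29.85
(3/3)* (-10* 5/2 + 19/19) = -24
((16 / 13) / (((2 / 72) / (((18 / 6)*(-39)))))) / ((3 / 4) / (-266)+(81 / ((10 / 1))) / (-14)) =8916.55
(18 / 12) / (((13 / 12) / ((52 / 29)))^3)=165888 / 24389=6.80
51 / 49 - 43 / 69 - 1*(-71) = 241463 / 3381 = 71.42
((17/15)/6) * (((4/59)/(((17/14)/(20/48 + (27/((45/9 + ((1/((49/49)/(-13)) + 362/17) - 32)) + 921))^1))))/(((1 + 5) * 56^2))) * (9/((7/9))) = 27401/9460277120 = 0.00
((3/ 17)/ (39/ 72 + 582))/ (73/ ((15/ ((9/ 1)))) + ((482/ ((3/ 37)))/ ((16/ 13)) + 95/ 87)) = 83520/ 1344045133871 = 0.00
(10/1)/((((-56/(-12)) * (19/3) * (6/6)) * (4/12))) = 1.02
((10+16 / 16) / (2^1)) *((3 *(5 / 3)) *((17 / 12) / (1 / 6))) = 935 / 4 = 233.75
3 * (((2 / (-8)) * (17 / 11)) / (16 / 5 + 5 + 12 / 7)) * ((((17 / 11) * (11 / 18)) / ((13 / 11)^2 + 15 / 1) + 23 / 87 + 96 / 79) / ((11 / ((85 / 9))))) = -6360532658725 / 41222597442048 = -0.15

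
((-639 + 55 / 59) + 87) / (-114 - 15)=32513 / 7611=4.27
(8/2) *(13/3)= 52/3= 17.33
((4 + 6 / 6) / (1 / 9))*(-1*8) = -360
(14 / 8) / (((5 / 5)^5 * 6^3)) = 7 / 864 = 0.01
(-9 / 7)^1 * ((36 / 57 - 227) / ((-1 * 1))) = -38709 / 133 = -291.05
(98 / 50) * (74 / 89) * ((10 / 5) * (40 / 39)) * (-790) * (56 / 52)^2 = -1796639488 / 586599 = -3062.81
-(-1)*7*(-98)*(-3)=2058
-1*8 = -8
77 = 77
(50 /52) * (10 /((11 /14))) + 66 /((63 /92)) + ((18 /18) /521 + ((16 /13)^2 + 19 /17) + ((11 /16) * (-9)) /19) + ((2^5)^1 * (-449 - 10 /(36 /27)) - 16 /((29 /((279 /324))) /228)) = -14840514093401835 /1016098139056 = -14605.39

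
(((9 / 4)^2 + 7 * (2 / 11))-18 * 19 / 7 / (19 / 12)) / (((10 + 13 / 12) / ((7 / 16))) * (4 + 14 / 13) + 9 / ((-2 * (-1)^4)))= -392743 / 1987832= -0.20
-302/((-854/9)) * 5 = 6795/427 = 15.91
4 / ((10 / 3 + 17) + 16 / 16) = 0.19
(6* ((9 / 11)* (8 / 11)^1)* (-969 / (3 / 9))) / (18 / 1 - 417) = 22032 / 847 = 26.01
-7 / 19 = -0.37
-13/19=-0.68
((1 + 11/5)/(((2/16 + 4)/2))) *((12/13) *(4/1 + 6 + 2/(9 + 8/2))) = 12288/845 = 14.54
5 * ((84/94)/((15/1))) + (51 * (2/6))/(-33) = -337/1551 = -0.22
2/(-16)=-1/8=-0.12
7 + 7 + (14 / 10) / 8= 567 / 40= 14.18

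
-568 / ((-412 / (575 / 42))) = 40825 / 2163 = 18.87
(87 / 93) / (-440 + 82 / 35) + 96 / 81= 1685339 / 1424574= 1.18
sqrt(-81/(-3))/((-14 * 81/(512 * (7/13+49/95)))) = -15872 * sqrt(3)/11115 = -2.47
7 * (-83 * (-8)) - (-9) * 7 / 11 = 51191 / 11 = 4653.73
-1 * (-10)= 10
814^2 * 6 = 3975576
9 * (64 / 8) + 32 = 104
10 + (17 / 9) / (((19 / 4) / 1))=1778 / 171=10.40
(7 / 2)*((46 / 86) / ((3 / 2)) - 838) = -378196 / 129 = -2931.75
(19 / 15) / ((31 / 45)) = 57 / 31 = 1.84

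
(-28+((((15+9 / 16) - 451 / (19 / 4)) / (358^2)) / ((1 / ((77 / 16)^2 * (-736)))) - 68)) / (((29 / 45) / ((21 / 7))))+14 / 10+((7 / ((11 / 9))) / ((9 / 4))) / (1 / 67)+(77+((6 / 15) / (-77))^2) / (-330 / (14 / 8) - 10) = -226.19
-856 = -856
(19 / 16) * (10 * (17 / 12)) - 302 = -27377 / 96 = -285.18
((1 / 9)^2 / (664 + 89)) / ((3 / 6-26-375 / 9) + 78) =2 / 1321515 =0.00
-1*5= -5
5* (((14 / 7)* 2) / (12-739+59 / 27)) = -54 / 1957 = -0.03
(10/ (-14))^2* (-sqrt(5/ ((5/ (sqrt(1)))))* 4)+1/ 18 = -1751/ 882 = -1.99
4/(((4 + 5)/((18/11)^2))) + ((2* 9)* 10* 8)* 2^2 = 697104/121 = 5761.19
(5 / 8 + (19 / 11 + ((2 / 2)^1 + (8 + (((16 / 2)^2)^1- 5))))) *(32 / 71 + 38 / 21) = 10431835 / 65604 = 159.01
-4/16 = -1/4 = -0.25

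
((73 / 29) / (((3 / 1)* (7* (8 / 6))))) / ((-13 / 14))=-73 / 754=-0.10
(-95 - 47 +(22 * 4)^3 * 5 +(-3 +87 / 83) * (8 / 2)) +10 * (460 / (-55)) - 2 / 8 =12442825271 / 3652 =3407126.31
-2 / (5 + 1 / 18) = -36 / 91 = -0.40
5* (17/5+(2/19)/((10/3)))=326/19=17.16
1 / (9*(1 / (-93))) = -31 / 3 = -10.33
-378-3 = -381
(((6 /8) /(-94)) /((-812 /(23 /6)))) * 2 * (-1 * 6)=-69 /152656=-0.00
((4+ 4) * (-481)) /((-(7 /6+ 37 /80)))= 923520 /391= 2361.94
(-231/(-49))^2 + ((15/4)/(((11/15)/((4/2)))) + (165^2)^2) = 799014308733/1078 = 741200657.45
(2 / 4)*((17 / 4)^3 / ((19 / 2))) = 4913 / 1216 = 4.04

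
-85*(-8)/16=85/2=42.50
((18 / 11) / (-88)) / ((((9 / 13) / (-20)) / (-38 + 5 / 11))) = -26845 / 1331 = -20.17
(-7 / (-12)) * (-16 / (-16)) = 7 / 12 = 0.58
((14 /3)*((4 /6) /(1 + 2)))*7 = 196 /27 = 7.26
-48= -48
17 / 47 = 0.36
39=39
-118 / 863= -0.14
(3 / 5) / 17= 3 / 85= 0.04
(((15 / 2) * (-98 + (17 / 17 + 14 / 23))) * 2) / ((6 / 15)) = -166275 / 46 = -3614.67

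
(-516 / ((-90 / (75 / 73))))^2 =184900 / 5329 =34.70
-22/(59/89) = -1958/59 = -33.19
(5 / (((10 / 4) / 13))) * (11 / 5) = 286 / 5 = 57.20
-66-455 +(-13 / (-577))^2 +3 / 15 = -866946271 / 1664645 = -520.80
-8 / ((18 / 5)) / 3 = -20 / 27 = -0.74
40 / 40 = 1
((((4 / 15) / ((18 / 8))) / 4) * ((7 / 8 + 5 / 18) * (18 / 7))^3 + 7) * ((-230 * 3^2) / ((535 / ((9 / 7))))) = -397298343 / 10276280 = -38.66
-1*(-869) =869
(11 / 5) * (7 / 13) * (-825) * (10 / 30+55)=-703010 / 13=-54077.69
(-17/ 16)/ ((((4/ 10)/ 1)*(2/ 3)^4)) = -6885/ 512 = -13.45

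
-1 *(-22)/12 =11/6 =1.83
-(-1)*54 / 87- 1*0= 18 / 29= 0.62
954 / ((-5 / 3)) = -572.40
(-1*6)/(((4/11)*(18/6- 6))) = 11/2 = 5.50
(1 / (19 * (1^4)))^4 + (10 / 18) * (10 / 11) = 6516149 / 12901779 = 0.51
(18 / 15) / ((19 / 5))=6 / 19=0.32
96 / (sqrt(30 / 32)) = 128* sqrt(15) / 5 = 99.15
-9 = -9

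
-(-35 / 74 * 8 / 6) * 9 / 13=210 / 481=0.44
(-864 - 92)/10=-478/5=-95.60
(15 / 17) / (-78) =-5 / 442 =-0.01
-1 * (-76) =76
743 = 743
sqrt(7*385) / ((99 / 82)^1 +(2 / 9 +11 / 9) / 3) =15498*sqrt(55) / 3739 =30.74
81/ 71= 1.14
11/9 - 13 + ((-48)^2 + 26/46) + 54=485785/207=2346.79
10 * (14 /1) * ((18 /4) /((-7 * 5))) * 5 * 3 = -270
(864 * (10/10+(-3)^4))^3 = 355617221640192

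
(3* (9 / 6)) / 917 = 9 / 1834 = 0.00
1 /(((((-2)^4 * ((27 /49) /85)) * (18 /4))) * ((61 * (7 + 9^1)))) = 4165 /1897344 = 0.00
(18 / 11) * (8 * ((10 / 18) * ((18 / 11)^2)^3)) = 2720977920 / 19487171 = 139.63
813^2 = 660969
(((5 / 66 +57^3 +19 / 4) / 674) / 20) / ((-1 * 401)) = -24446113 / 713523360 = -0.03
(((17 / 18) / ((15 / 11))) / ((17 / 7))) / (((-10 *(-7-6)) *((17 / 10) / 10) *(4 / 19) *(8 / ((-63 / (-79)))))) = 10241 / 1676064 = 0.01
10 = 10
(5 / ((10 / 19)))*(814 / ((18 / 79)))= 610907 / 18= 33939.28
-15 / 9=-5 / 3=-1.67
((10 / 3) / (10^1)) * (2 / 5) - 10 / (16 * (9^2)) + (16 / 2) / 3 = 9047 / 3240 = 2.79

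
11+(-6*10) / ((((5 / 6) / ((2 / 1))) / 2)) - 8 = -285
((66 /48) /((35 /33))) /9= 121 /840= 0.14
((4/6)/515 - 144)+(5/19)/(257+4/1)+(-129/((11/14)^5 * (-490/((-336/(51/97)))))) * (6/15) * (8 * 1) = -67890033255717361/34960987316475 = -1941.88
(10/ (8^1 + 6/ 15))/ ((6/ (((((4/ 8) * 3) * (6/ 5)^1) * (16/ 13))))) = 40/ 91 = 0.44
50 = 50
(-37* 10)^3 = -50653000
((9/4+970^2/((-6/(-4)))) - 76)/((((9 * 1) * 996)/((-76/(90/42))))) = -200199979/80676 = -2481.53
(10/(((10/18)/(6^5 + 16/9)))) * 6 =840000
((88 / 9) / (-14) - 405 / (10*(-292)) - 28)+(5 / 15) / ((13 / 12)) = -13512829 / 478296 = -28.25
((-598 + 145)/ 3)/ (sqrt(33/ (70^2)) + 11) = -739900/ 53897 + 10570*sqrt(33)/ 592867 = -13.63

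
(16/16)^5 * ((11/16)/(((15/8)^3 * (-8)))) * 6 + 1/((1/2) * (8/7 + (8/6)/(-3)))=2.79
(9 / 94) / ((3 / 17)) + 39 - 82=-3991 / 94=-42.46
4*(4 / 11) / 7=16 / 77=0.21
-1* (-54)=54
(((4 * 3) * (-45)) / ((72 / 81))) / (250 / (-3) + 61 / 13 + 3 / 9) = 15795 / 2036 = 7.76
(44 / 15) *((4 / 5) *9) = 21.12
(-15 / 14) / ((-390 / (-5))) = -5 / 364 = -0.01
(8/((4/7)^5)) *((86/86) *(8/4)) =16807/64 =262.61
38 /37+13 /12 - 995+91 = -400439 /444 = -901.89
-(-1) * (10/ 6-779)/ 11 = -212/ 3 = -70.67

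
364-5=359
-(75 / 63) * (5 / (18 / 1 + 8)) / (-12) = 125 / 6552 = 0.02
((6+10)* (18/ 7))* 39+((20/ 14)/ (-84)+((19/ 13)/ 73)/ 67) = 29994586423/ 18693402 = 1604.55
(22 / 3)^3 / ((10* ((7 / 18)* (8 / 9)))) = 3993 / 35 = 114.09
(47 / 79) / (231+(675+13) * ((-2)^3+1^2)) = -47 / 362215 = -0.00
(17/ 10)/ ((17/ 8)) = 4/ 5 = 0.80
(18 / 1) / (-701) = -18 / 701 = -0.03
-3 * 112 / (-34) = 168 / 17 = 9.88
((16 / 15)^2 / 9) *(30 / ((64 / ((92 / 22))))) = 368 / 1485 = 0.25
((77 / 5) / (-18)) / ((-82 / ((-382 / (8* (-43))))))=14707 / 1269360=0.01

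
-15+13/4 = -47/4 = -11.75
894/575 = 1.55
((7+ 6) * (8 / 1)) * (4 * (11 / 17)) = 4576 / 17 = 269.18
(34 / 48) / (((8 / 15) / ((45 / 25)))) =153 / 64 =2.39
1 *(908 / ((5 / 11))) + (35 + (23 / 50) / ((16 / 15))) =65057 / 32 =2033.03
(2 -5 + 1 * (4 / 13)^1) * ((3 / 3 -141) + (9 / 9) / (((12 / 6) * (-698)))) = 6840435 / 18148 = 376.93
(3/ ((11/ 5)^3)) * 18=6750/ 1331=5.07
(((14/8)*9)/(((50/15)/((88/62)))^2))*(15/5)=205821/24025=8.57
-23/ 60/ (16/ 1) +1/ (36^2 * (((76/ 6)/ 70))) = -3233/ 164160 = -0.02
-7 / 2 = -3.50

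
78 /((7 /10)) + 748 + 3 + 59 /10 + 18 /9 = 60923 /70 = 870.33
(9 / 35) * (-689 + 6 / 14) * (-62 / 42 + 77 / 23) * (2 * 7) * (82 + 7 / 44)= -4725470160 / 12397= -381178.52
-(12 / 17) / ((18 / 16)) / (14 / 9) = -48 / 119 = -0.40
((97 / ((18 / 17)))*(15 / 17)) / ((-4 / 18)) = -1455 / 4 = -363.75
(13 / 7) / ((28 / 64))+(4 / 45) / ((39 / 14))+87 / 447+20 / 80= 241987939 / 51253020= 4.72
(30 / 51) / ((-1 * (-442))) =0.00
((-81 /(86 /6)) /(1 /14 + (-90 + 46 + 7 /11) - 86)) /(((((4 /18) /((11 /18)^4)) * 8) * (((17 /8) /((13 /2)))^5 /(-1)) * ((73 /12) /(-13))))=174129181242016 /88741955590053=1.96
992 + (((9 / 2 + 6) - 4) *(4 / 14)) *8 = 7048 / 7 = 1006.86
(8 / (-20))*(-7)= 14 / 5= 2.80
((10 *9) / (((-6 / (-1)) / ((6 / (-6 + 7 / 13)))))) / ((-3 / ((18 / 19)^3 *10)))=22744800 / 486989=46.70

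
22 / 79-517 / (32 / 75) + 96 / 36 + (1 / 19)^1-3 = -174604145 / 144096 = -1211.72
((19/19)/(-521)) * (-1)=1/521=0.00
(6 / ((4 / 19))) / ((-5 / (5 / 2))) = -57 / 4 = -14.25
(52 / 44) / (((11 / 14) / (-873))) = -158886 / 121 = -1313.11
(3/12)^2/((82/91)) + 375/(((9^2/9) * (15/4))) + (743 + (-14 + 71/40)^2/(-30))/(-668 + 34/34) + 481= 1933833684383/3937968000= 491.07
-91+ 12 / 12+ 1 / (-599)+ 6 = -50317 / 599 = -84.00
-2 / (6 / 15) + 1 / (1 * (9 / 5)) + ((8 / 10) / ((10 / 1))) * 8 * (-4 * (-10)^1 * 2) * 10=4568 / 9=507.56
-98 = -98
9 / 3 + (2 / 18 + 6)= 82 / 9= 9.11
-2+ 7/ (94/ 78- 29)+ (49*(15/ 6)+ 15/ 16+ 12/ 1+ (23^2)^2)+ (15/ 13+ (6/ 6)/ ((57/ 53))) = 899557033913/ 3212976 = 279976.27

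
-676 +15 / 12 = -2699 / 4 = -674.75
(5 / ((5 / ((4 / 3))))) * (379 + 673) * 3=4208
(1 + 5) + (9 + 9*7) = 78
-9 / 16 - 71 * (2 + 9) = -781.56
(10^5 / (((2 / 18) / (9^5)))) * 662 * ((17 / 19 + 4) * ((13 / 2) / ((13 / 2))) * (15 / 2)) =24539022454500000 / 19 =1291527497605263.16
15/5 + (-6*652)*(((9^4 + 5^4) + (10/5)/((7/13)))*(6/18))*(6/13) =-4327098.89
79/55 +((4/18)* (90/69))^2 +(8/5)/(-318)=1.52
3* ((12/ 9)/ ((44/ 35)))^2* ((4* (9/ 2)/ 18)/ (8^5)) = 1225/ 11894784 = 0.00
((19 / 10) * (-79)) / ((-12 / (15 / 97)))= 1501 / 776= 1.93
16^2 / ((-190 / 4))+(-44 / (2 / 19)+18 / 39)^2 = 2798915952 / 16055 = 174332.98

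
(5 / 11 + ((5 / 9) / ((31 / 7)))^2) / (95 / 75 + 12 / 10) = 2013400 / 10560429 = 0.19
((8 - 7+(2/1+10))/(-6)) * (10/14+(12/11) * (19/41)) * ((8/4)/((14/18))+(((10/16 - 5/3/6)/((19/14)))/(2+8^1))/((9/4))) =-253268717/37102212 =-6.83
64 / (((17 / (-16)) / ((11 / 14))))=-47.33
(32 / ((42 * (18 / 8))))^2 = 4096 / 35721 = 0.11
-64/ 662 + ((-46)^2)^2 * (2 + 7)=40297103.90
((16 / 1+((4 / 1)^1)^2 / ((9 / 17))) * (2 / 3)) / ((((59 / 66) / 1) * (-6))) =-9152 / 1593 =-5.75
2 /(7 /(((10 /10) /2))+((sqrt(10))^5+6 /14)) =-1414 /4889799+9800 *sqrt(10) /4889799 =0.01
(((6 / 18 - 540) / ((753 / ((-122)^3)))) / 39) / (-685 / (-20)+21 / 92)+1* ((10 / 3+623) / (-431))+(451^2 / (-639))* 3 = 401117906576 / 35047723113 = 11.44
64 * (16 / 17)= 1024 / 17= 60.24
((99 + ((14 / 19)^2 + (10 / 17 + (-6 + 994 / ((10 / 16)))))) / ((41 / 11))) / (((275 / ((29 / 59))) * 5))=1499005331 / 9278376875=0.16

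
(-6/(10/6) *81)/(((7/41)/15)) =-179334/7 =-25619.14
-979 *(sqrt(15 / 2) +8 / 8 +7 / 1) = -7832 - 979 *sqrt(30) / 2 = -10513.10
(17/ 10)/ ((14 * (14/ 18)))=0.16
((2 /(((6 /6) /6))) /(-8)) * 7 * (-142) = 1491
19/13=1.46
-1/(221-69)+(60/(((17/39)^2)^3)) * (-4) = -128363796538849/3668910488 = -34986.90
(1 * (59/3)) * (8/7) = 22.48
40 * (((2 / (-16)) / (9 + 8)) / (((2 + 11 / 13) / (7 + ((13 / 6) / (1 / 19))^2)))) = -3981965 / 22644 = -175.85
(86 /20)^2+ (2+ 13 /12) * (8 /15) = 18121 /900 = 20.13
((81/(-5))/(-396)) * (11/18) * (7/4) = 7/160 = 0.04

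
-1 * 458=-458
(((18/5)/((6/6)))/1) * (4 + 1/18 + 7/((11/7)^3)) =140381/6655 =21.09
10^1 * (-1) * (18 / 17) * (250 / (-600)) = 75 / 17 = 4.41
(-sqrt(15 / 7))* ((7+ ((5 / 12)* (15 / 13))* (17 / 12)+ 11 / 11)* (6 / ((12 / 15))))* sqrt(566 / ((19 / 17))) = -27085* sqrt(19195890) / 55328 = -2144.81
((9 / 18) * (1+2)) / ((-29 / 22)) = -33 / 29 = -1.14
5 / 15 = 1 / 3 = 0.33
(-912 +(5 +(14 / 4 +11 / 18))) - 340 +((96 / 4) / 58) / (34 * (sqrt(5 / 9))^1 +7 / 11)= -226731692810 / 182423079 +148104 * sqrt(5) / 20269231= -1242.87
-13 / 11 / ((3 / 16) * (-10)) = 104 / 165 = 0.63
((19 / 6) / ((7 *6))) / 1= 19 / 252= 0.08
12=12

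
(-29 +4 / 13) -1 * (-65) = 472 / 13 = 36.31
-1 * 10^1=-10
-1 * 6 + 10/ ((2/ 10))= 44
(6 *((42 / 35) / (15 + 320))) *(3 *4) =432 / 1675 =0.26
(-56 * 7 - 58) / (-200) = 9 / 4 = 2.25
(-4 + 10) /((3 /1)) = 2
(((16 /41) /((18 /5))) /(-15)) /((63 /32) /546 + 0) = -6656 /3321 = -2.00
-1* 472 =-472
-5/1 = -5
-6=-6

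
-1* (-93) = 93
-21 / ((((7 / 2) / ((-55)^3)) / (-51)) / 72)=-3665574000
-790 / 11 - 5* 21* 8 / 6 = -2330 / 11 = -211.82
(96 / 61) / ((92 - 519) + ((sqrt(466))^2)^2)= 32 / 4406823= 0.00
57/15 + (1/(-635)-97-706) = -507493/635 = -799.20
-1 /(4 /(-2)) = 0.50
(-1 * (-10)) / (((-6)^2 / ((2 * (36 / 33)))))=20 / 33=0.61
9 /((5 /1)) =9 /5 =1.80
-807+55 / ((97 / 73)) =-74264 / 97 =-765.61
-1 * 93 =-93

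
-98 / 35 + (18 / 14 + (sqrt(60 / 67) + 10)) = 2*sqrt(1005) / 67 + 297 / 35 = 9.43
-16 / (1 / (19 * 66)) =-20064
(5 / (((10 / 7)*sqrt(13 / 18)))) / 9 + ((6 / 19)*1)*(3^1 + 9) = 7*sqrt(26) / 78 + 72 / 19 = 4.25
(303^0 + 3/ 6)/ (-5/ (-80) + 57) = 24/ 913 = 0.03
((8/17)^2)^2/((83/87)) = 356352/6932243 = 0.05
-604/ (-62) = 302/ 31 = 9.74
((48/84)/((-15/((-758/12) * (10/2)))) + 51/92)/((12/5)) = 364745/69552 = 5.24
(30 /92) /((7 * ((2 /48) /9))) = 1620 /161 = 10.06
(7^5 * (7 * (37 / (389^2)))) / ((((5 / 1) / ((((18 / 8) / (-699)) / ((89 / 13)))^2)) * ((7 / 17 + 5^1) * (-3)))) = -37518619047 / 478926504637992640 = -0.00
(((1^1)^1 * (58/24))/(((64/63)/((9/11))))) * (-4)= -5481/704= -7.79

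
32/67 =0.48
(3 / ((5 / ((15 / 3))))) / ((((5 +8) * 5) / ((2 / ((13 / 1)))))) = 6 / 845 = 0.01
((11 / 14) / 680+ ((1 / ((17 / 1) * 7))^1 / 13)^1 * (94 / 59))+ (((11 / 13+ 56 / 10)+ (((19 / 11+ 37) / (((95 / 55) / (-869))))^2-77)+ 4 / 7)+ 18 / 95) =1000670238996506397 / 2635964240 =379622084.33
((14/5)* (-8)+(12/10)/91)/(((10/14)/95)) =-193534/65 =-2977.45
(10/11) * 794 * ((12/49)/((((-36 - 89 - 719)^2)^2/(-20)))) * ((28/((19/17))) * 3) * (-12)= 18222300/2899840742183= 0.00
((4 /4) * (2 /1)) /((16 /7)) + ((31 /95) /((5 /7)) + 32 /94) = 298667 /178600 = 1.67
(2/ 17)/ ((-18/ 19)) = -19/ 153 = -0.12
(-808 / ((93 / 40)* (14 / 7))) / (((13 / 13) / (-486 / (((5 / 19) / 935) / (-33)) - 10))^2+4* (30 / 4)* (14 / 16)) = -52472533957002498560 / 7926891925899279153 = -6.62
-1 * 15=-15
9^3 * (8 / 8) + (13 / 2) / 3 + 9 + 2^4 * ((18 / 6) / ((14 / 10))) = 32527 / 42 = 774.45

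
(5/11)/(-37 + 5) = -5/352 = -0.01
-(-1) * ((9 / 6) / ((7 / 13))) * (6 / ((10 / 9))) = 15.04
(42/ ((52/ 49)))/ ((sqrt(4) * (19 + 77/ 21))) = 3087/ 3536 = 0.87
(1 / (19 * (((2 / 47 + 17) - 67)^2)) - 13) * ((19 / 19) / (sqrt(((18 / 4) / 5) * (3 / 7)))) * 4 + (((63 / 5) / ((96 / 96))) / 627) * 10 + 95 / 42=21619 / 8778 - 151303831 * sqrt(210) / 26187244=-81.26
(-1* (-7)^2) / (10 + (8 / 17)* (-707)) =833 / 5486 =0.15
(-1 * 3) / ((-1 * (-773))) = -3 / 773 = -0.00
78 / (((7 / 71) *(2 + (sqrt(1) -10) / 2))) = -11076 / 35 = -316.46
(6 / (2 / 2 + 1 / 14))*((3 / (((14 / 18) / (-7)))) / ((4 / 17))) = -3213 / 5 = -642.60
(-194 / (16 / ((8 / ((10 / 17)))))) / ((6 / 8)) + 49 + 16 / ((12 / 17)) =-741 / 5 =-148.20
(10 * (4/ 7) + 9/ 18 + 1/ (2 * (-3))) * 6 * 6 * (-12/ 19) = -137.50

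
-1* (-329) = 329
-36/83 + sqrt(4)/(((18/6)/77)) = 12674/249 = 50.90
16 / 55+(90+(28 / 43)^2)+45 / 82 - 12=660979223 / 8338990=79.26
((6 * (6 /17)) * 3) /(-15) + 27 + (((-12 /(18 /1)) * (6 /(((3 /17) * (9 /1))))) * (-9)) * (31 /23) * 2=514231 /5865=87.68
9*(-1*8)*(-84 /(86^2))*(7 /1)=10584 /1849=5.72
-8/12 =-2/3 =-0.67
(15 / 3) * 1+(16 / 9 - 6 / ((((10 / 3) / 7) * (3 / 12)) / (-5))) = 2329 / 9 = 258.78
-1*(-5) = 5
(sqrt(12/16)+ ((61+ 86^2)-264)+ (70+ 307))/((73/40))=20 * sqrt(3)/73+ 302800/73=4148.42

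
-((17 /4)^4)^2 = -6975757441 /65536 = -106441.61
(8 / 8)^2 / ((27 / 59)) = 59 / 27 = 2.19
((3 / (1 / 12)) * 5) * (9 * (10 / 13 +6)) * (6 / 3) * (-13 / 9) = -31680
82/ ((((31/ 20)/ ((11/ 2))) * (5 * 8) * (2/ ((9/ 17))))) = 4059/ 2108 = 1.93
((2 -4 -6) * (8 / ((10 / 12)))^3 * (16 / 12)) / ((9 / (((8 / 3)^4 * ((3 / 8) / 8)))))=-2485.51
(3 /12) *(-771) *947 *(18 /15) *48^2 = -2523353472 /5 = -504670694.40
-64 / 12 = -16 / 3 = -5.33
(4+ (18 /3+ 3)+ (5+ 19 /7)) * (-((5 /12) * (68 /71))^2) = -1047625 /317583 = -3.30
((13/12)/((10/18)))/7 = 39/140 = 0.28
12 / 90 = 2 / 15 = 0.13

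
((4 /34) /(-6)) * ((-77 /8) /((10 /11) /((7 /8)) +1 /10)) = 29645 /178908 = 0.17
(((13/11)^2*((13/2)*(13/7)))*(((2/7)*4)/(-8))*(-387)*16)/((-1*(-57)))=29474952/112651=261.65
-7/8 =-0.88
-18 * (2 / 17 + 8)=-2484 / 17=-146.12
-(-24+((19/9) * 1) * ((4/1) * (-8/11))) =2984/99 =30.14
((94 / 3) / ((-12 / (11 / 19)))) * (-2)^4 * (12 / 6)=-8272 / 171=-48.37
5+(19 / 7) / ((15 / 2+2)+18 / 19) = 14617 / 2779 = 5.26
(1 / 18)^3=1 / 5832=0.00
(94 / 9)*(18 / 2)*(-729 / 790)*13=-445419 / 395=-1127.64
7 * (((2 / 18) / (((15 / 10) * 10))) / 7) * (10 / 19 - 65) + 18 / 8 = 1.77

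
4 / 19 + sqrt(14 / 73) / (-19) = 4 / 19- sqrt(1022) / 1387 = 0.19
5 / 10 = 1 / 2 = 0.50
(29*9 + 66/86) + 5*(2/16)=90263/344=262.39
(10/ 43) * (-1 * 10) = -2.33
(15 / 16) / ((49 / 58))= 435 / 392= 1.11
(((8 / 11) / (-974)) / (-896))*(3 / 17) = 3 / 20399456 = 0.00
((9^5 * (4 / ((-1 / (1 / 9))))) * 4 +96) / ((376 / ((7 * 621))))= -56989170 / 47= -1212535.53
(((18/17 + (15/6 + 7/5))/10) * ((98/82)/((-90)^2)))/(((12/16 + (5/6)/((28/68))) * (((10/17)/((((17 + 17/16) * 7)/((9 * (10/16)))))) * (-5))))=-0.00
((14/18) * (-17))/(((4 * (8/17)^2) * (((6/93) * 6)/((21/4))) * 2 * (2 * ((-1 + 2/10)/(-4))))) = -37314235/147456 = -253.05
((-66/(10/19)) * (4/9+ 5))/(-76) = 539/60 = 8.98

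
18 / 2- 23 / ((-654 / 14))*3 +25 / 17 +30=77729 / 1853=41.95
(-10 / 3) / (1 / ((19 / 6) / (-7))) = 95 / 63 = 1.51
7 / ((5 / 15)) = 21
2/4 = 1/2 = 0.50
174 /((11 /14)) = 2436 /11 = 221.45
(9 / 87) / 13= 3 / 377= 0.01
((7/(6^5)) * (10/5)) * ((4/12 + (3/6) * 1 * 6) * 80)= 350/729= 0.48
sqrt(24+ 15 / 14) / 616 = 3* sqrt(546) / 8624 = 0.01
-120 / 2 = -60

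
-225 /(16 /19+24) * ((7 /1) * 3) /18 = -9975 /944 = -10.57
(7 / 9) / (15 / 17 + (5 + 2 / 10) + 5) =595 / 8478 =0.07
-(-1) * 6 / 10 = 3 / 5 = 0.60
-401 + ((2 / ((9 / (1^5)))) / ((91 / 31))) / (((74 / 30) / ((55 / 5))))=-4047091 / 10101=-400.66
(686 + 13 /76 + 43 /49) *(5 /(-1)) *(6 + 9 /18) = -166306985 /7448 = -22329.08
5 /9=0.56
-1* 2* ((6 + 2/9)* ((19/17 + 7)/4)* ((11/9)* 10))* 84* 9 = -3967040/17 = -233355.29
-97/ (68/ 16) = -388/ 17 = -22.82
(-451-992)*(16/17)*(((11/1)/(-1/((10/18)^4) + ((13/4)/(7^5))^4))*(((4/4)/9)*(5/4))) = 36512941057787251657600000/184730776341519537888393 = 197.65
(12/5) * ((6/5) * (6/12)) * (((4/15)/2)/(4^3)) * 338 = 507/500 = 1.01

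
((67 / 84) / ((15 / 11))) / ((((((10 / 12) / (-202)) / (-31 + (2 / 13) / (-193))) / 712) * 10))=687054403244 / 2195375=312955.37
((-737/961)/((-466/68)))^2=627903364/50137031569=0.01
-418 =-418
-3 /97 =-0.03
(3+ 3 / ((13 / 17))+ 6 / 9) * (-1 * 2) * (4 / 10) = -1184 / 195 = -6.07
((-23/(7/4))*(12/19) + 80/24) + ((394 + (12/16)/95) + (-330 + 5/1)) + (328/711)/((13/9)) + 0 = 64.36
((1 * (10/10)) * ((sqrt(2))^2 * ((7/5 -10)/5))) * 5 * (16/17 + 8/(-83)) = -102512/7055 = -14.53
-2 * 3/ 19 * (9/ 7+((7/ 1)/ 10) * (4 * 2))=-1446/ 665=-2.17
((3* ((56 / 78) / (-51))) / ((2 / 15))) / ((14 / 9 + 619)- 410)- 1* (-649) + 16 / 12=163413431 / 251277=650.33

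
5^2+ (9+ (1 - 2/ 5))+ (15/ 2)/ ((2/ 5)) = 1067/ 20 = 53.35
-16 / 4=-4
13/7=1.86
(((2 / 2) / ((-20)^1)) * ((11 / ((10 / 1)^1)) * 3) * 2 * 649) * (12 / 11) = -233.64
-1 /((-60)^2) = -1 /3600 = -0.00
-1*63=-63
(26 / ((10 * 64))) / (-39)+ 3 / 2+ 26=26399 / 960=27.50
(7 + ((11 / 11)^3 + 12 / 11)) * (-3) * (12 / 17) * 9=-32400 / 187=-173.26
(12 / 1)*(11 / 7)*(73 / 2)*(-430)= -2071740 / 7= -295962.86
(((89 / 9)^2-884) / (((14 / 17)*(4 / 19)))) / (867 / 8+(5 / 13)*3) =-267404917 / 6458697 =-41.40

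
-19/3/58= -19/174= -0.11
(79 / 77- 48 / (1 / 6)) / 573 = -22097 / 44121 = -0.50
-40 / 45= -8 / 9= -0.89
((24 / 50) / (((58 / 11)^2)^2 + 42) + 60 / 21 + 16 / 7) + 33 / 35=6354095007 / 1043999075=6.09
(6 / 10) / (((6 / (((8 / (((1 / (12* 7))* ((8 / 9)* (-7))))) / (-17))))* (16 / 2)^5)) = 27 / 1392640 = 0.00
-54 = -54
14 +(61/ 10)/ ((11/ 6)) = 953/ 55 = 17.33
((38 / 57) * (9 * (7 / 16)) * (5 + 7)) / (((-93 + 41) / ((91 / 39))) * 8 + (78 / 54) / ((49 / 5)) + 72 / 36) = -0.18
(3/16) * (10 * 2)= 15/4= 3.75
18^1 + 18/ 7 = 144/ 7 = 20.57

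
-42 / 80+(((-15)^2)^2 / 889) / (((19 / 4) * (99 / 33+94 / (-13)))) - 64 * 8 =-3830166301 / 7432040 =-515.36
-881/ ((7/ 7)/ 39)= -34359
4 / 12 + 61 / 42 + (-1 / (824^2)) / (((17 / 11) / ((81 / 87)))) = 4184187521 / 2343146176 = 1.79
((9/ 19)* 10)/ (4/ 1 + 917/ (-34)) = -3060/ 14839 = -0.21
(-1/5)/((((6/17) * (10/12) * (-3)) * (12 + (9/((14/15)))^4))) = 653072/24945871275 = 0.00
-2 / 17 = -0.12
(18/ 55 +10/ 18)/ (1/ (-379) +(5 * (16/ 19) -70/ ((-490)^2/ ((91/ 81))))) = 2775510234/ 13228083847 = 0.21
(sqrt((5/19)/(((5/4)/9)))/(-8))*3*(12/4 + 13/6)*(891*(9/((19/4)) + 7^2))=-80128521*sqrt(19)/2888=-120939.10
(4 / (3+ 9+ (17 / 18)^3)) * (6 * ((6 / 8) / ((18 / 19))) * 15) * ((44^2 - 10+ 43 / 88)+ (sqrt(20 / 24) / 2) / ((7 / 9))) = 42765.81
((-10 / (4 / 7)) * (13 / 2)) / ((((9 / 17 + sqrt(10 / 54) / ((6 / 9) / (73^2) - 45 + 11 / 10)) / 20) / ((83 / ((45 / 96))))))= -1301048161516928803680 / 1709306048355721 - 18660155045155083200 * sqrt(15) / 5127918145067163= -775249.30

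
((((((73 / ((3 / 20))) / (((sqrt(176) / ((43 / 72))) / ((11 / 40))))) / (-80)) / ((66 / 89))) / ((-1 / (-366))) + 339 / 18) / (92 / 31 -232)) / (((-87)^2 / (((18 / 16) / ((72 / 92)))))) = -80569 / 5159030400 + 12150682903 *sqrt(11) / 1307504664576000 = 0.00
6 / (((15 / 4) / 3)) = 4.80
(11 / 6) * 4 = 22 / 3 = 7.33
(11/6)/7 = 11/42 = 0.26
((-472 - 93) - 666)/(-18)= 1231/18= 68.39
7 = 7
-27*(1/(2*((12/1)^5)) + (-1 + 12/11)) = -497675/202752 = -2.45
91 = 91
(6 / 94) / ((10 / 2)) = 3 / 235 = 0.01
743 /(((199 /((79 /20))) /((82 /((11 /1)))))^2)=7794902903 /479172100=16.27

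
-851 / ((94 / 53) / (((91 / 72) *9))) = -4104373 / 752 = -5457.94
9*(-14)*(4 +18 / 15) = -3276 / 5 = -655.20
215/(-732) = -215/732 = -0.29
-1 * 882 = -882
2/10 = 1/5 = 0.20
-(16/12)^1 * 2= -8/3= -2.67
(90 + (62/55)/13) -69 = 15077/715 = 21.09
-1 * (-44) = 44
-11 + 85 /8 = -3 /8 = -0.38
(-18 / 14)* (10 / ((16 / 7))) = -45 / 8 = -5.62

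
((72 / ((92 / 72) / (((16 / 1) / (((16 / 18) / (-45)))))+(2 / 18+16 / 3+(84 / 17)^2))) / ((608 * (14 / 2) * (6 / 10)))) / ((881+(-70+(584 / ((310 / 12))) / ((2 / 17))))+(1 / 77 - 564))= 8980277625 / 4176405907804492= 0.00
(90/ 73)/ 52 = 45/ 1898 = 0.02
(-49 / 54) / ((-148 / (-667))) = -32683 / 7992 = -4.09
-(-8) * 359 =2872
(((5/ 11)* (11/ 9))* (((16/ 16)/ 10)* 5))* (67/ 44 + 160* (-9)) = -316465/ 792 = -399.58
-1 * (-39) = 39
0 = 0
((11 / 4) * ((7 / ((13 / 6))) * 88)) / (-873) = -3388 / 3783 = -0.90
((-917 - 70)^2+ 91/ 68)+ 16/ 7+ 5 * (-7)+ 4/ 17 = 463689621/ 476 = 974137.86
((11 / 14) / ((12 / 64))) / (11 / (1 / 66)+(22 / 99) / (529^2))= 0.01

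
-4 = -4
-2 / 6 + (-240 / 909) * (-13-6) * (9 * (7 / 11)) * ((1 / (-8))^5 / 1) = -2281313 / 6825984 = -0.33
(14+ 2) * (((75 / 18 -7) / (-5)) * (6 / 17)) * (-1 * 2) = -6.40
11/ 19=0.58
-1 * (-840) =840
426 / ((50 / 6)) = 1278 / 25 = 51.12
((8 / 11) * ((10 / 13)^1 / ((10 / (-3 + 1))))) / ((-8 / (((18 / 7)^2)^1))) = 648 / 7007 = 0.09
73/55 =1.33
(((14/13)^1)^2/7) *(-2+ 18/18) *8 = -224/169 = -1.33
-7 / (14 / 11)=-11 / 2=-5.50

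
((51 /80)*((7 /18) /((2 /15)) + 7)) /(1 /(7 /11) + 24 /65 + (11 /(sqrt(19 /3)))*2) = -3088528261 /18290317376 + 921385465*sqrt(57) /9145158688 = 0.59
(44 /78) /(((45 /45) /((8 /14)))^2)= 352 /1911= 0.18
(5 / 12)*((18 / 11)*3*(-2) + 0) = -45 / 11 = -4.09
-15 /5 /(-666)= 1 /222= 0.00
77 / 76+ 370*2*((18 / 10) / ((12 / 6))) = 50693 / 76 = 667.01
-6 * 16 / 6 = -16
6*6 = 36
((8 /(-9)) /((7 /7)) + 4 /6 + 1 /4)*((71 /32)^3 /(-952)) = -357911 /1123024896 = -0.00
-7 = -7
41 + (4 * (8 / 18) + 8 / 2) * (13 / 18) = 3659 / 81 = 45.17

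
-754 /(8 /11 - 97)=8294 /1059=7.83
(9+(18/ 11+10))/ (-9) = -227/ 99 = -2.29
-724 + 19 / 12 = -8669 / 12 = -722.42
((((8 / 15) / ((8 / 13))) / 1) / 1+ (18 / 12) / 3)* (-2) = -41 / 15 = -2.73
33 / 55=3 / 5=0.60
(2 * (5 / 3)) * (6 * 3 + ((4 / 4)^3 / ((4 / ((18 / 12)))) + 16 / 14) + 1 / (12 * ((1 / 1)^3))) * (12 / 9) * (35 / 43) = 82325 / 1161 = 70.91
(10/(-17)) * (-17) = 10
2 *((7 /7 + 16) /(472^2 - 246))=17 /111269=0.00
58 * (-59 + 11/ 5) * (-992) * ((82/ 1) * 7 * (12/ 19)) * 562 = 63253922156544/ 95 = 665830759542.57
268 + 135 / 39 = 3529 / 13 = 271.46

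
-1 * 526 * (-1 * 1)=526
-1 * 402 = -402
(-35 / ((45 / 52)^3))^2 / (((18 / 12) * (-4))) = -484379936768 / 996451875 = -486.10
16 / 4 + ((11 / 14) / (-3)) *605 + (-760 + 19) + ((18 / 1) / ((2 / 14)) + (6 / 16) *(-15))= -130213 / 168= -775.08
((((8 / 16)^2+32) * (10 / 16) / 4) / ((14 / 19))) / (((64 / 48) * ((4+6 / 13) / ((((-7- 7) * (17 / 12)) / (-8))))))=2708355 / 950272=2.85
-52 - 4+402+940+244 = 1530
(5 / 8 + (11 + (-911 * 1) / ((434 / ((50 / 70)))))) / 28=123047 / 340256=0.36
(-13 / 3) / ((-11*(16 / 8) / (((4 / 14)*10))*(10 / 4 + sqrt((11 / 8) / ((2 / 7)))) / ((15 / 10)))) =2600 / 1771 - 260*sqrt(77) / 1771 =0.18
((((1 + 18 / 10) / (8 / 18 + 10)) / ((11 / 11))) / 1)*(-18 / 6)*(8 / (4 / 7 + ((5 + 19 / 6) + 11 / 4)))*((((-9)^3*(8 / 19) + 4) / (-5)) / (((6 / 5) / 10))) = -243686016 / 861745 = -282.78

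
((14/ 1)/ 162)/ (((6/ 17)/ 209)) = 51.17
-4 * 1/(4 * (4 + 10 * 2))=-1/24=-0.04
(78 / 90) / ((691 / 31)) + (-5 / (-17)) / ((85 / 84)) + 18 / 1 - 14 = 12969067 / 2995485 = 4.33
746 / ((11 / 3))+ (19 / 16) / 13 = 465713 / 2288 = 203.55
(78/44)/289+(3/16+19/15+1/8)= 1209521/762960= 1.59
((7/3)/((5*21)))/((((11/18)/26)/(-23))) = -1196/55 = -21.75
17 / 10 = 1.70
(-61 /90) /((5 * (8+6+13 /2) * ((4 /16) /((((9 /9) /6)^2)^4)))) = -61 /3873614400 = -0.00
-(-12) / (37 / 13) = 4.22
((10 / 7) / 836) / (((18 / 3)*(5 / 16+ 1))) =20 / 92169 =0.00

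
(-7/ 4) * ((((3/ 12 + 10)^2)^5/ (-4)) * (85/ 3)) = 7986482289540678595/ 50331648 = 158677146624.34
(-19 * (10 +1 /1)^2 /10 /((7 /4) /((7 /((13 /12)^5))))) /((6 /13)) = -190688256 /142805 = -1335.31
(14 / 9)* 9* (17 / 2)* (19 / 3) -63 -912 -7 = -685 / 3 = -228.33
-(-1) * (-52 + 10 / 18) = -463 / 9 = -51.44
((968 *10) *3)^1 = 29040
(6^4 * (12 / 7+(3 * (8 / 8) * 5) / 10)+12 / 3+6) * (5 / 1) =146150 / 7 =20878.57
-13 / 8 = -1.62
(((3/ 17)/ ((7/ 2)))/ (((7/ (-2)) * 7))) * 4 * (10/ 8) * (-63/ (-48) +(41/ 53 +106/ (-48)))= 1555/ 1236172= 0.00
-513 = -513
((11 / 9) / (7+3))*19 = 209 / 90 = 2.32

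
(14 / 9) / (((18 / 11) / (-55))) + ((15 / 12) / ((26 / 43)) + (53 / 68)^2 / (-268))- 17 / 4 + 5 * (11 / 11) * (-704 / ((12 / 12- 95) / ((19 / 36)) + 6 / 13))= -330696453082765 / 9542816307648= -34.65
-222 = -222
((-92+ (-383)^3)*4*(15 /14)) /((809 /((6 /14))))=-103191390 /809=-127554.25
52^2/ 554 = 1352/ 277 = 4.88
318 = 318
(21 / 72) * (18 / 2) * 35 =735 / 8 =91.88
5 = 5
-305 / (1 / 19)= -5795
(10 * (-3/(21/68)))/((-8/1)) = 85/7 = 12.14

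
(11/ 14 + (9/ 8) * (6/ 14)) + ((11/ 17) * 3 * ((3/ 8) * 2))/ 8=5521/ 3808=1.45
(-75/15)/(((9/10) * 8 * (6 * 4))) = -25/864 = -0.03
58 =58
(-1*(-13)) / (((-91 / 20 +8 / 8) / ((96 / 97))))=-24960 / 6887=-3.62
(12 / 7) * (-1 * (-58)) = 696 / 7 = 99.43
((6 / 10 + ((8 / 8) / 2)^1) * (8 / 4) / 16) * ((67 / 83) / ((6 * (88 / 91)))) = 6097 / 318720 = 0.02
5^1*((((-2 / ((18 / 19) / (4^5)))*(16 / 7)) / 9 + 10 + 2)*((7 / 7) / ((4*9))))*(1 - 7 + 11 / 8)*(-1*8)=-14082755 / 5103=-2759.70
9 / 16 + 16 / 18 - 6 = -655 / 144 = -4.55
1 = 1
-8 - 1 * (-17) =9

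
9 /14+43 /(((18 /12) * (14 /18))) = 75 /2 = 37.50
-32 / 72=-4 / 9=-0.44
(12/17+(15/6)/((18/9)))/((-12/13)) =-1729/816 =-2.12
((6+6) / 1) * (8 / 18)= 16 / 3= 5.33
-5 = -5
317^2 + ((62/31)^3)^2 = 100553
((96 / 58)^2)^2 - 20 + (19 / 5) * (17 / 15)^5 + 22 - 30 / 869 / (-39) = 503950176836479831 / 30337613907046875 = 16.61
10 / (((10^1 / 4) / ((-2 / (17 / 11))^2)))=1936 / 289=6.70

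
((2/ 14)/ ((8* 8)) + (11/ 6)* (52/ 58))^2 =4115350801/ 1519128576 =2.71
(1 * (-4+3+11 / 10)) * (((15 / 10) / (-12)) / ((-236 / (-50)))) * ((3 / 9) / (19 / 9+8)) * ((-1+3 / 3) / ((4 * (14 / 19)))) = 0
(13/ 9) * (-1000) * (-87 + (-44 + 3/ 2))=1683500/ 9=187055.56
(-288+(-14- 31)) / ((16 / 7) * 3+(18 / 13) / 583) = -5888883 / 121306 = -48.55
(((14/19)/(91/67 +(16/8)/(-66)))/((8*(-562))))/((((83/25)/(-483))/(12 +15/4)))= 11773740825/41633607424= 0.28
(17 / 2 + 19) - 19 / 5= 237 / 10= 23.70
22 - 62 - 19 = -59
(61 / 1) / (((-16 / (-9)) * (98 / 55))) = 30195 / 1568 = 19.26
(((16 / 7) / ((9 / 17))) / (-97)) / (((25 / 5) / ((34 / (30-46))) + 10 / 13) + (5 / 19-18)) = 1142128 / 495767097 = 0.00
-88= -88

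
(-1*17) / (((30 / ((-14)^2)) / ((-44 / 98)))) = 748 / 15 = 49.87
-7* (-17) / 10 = 119 / 10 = 11.90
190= 190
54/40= 27/20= 1.35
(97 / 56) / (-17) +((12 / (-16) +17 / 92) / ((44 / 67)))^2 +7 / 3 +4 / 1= 6.97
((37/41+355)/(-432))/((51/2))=-608/18819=-0.03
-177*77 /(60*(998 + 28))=-4543 /20520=-0.22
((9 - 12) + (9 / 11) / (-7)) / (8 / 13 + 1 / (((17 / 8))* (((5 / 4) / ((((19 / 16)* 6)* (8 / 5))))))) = -165750 / 260953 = -0.64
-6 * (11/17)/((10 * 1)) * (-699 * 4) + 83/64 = 5912207/5440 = 1086.80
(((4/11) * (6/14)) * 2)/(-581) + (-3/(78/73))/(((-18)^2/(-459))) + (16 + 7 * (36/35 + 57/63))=2338678709/69789720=33.51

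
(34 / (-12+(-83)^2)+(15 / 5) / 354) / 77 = 10889 / 62484422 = 0.00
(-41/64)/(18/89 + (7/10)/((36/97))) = -164205/535288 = -0.31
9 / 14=0.64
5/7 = 0.71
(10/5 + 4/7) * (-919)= -16542/7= -2363.14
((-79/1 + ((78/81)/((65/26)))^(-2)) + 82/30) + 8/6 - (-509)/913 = -2504640833/37031280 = -67.64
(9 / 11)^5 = 59049 / 161051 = 0.37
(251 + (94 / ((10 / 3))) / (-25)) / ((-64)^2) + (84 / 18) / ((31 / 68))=245164381 / 23808000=10.30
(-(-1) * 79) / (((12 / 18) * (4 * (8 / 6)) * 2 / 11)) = 7821 / 64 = 122.20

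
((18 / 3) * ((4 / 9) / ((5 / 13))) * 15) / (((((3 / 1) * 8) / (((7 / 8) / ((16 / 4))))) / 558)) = 8463 / 16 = 528.94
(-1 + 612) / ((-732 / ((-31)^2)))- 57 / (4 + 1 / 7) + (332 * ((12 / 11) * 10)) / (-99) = -2189692547 / 2568588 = -852.49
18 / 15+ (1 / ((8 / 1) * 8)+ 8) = 2949 / 320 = 9.22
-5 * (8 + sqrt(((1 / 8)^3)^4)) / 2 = -10485765 / 524288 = -20.00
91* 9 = 819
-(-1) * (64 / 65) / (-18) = -32 / 585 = -0.05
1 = 1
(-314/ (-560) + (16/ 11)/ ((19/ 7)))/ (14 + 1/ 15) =192519/ 2469544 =0.08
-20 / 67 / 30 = -2 / 201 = -0.01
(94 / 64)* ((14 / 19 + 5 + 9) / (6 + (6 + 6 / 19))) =1645 / 936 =1.76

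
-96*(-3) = 288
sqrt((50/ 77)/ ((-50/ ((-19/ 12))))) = sqrt(4389)/ 462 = 0.14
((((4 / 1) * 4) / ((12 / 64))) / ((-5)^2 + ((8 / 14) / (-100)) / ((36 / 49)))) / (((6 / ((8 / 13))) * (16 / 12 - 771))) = -307200 / 675172381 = -0.00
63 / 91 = 9 / 13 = 0.69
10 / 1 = 10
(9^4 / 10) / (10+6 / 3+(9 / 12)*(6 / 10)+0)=4374 / 83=52.70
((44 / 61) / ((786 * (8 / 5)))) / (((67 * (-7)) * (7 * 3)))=-55 / 944440308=-0.00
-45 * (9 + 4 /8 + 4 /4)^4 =-8751645 /16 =-546977.81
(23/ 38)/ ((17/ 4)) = 46/ 323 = 0.14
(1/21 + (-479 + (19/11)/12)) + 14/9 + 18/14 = -188483/396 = -475.97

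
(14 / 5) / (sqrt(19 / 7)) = 14 * sqrt(133) / 95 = 1.70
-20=-20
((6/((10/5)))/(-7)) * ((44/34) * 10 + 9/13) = -9039/1547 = -5.84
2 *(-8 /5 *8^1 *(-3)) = 384 /5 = 76.80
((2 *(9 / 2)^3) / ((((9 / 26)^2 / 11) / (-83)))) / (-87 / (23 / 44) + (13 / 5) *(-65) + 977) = -31939479 / 14756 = -2164.51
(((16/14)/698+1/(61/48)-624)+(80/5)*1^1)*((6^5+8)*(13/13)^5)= -100623185312/21289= -4726534.14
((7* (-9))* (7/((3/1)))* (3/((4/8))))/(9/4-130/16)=7056/47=150.13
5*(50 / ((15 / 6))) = 100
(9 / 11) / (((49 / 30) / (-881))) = -237870 / 539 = -441.32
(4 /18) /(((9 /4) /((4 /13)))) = 32 /1053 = 0.03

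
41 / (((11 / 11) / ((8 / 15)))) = 328 / 15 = 21.87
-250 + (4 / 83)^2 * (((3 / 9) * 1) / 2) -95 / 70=-72727061 / 289338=-251.36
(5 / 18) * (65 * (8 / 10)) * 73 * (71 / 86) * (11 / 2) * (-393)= -485465695 / 258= -1881649.98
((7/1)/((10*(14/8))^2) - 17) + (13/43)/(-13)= -127928/7525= -17.00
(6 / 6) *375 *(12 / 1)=4500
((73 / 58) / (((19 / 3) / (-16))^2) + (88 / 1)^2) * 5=405780160 / 10469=38760.16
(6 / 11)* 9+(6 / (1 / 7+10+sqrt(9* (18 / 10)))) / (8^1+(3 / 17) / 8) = 318350766 / 63713309 - 89964* sqrt(5) / 5792119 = 4.96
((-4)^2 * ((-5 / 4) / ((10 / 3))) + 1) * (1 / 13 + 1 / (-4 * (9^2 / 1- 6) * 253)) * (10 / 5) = -75887 / 98670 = -0.77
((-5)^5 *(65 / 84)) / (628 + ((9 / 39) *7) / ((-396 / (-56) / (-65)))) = -2234375 / 566552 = -3.94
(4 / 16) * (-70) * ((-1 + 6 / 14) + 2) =-25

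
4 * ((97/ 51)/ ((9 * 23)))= 0.04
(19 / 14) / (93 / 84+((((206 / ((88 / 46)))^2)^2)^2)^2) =1505680748169532571648 / 362564610303648069703628550578979763575741963919854269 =0.00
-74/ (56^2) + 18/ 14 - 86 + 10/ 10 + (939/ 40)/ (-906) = -99162929/ 1183840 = -83.76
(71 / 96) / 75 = 71 / 7200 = 0.01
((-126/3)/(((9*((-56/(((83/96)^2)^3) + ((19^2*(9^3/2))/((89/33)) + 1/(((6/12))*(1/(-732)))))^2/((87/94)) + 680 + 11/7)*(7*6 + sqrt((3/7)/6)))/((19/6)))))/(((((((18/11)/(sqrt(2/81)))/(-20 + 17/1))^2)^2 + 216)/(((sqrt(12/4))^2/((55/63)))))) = -271066748708995691525693870562983902/194840011956043675333207409650808943782779640625 + 2765987231724445831894835413907999*sqrt(14)/1169040071736262051999244457904853662696677843750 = -0.00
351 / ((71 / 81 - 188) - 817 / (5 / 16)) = -0.13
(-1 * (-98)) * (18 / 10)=176.40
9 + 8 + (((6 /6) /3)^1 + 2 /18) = 157 /9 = 17.44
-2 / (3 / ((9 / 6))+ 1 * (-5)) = 2 / 3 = 0.67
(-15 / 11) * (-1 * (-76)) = -1140 / 11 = -103.64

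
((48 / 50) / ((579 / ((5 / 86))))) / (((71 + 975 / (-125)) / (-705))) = -0.00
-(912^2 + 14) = -831758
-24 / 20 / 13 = -6 / 65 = -0.09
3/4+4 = 19/4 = 4.75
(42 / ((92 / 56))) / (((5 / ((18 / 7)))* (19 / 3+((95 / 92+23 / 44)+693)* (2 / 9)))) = 74844 / 914665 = 0.08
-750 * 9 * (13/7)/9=-9750/7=-1392.86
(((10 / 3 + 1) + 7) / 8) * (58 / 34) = 29 / 12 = 2.42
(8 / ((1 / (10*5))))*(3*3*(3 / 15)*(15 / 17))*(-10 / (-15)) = 7200 / 17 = 423.53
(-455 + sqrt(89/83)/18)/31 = -455/31 + sqrt(7387)/46314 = -14.68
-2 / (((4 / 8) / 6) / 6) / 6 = -24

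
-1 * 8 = -8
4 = 4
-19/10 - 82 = -83.90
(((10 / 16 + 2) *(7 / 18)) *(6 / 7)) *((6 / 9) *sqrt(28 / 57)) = 0.41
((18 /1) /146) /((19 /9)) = 81 /1387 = 0.06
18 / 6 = 3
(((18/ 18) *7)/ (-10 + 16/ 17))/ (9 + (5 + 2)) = -17/ 352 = -0.05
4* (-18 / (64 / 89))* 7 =-700.88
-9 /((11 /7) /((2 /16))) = -63 /88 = -0.72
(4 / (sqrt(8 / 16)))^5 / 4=1024*sqrt(2)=1448.15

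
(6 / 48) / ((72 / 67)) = 67 / 576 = 0.12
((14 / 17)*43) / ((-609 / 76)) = -6536 / 1479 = -4.42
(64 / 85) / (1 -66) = -64 / 5525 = -0.01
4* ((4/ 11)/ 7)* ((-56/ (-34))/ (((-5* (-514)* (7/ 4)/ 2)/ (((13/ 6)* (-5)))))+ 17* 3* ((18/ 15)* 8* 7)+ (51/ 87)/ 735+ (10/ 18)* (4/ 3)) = 9193741125136/ 12907157571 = 712.30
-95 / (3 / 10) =-950 / 3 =-316.67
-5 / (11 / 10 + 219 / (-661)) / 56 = -16525 / 142268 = -0.12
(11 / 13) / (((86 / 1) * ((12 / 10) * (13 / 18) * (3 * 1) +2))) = 55 / 25714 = 0.00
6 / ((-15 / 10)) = -4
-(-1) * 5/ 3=5/ 3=1.67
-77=-77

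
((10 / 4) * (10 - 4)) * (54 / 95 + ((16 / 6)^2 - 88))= -68674 / 57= -1204.81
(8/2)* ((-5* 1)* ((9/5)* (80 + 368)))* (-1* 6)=96768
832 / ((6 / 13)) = 5408 / 3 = 1802.67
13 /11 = 1.18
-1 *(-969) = 969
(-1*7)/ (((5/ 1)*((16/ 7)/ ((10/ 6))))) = -49/ 48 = -1.02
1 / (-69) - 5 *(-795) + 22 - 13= 3983.99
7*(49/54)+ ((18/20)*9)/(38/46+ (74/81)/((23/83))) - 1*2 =6549778/1036935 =6.32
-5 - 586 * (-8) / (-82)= -62.17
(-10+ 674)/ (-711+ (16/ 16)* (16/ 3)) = -1992/ 2117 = -0.94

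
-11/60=-0.18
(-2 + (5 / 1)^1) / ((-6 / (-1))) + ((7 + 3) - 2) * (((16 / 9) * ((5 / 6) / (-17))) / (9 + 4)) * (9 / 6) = 1669 / 3978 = 0.42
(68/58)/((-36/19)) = -323/522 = -0.62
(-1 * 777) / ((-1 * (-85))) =-777 / 85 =-9.14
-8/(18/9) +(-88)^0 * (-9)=-13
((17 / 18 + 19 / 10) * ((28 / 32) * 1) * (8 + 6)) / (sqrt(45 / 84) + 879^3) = 1104350547328 / 21524844931135966955 -3136 * sqrt(105) / 581170813140671107785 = 0.00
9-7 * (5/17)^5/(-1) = 12800588/1419857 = 9.02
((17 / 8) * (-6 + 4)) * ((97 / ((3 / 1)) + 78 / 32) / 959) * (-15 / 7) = 141865 / 429632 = 0.33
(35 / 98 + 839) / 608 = 11751 / 8512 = 1.38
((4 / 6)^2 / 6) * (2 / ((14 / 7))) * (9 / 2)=1 / 3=0.33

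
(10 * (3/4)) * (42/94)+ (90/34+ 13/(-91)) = 65497/11186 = 5.86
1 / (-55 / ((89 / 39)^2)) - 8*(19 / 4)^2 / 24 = -10193221 / 1338480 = -7.62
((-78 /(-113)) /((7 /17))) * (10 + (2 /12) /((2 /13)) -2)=24089 /1582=15.23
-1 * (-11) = 11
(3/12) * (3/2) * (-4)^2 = 6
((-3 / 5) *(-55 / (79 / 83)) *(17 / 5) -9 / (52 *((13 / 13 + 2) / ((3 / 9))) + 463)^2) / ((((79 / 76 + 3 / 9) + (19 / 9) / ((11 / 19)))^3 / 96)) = 4571415211755803000832 / 51080803816929989375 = 89.49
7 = 7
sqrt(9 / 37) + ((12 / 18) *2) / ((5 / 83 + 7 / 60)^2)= 3 *sqrt(37) / 37 + 33067200 / 776161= 43.10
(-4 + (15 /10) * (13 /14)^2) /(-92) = 1061 /36064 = 0.03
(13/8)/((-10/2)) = -13/40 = -0.32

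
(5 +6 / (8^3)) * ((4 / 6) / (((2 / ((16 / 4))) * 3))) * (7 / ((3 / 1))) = 8981 / 1728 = 5.20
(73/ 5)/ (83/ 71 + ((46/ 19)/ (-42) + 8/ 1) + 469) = 0.03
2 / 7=0.29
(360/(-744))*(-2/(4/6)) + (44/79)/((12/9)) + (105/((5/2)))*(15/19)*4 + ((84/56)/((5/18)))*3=35061321/232655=150.70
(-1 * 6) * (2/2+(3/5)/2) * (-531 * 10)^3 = 1167826069800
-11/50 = -0.22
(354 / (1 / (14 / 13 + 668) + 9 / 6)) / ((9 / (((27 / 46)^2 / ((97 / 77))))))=4801074201 / 670147780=7.16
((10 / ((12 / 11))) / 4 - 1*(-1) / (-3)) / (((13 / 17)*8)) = 799 / 2496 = 0.32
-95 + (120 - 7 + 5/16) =18.31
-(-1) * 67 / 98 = 67 / 98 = 0.68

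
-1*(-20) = 20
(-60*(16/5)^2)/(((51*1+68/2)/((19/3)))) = -19456/425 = -45.78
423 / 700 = 0.60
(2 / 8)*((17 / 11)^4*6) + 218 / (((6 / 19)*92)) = 16.06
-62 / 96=-0.65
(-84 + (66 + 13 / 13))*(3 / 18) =-17 / 6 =-2.83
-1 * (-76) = 76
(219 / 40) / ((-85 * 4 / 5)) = -219 / 2720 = -0.08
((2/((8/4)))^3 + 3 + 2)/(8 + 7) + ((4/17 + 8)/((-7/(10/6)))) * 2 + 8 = 1142/255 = 4.48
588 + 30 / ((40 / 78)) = 1293 / 2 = 646.50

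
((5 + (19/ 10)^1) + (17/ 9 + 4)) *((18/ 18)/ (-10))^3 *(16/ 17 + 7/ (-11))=-21869/ 5610000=-0.00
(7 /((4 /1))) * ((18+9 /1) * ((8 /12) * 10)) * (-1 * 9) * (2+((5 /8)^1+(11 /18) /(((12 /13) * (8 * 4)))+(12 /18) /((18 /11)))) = -2215815 /256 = -8655.53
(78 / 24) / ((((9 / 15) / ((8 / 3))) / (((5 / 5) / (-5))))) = -26 / 9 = -2.89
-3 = -3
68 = 68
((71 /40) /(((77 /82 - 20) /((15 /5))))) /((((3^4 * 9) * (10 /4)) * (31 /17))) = -49487 /588703950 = -0.00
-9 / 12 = -3 / 4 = -0.75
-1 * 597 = -597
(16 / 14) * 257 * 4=8224 / 7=1174.86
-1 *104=-104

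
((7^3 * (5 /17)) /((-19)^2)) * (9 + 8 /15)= 2.66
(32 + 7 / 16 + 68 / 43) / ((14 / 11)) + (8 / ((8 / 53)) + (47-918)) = -791.27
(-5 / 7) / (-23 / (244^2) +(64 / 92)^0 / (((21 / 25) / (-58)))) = 893040 / 86327683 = 0.01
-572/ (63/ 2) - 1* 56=-4672/ 63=-74.16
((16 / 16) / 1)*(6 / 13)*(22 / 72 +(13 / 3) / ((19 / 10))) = 1769 / 1482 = 1.19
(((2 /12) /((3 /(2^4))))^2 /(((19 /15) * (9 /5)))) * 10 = 16000 /4617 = 3.47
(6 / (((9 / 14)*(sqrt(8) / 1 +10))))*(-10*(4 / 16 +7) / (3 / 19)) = -96425 / 207 +19285*sqrt(2) / 207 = -334.07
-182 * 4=-728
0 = 0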